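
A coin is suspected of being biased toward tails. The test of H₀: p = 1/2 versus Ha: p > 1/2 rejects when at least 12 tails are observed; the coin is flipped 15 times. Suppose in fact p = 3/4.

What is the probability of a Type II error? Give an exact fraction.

Under the alternative p = 3/4, Y ~ Binomial(15, 3/4); β is the probability the test does not reject, P(Y < 12).
Equivalently, β = 1 − P(Y ≥ 12) = 144609703/268435456.

144609703/268435456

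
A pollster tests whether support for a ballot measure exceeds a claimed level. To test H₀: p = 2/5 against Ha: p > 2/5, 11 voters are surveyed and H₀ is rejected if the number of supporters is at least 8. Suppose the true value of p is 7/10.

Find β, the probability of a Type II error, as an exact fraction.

1076094153/2500000000

Under the alternative p = 7/10, S ~ Binomial(11, 7/10); β is the probability the test does not reject, P(S < 8).
Summing C(11,j)·(7/10)^j·(3/10)^{11-j} for j = 0..7 gives 1076094153/2500000000.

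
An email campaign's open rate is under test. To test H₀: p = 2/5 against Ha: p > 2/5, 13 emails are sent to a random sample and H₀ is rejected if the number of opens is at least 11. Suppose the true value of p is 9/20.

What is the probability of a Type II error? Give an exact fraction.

40790448134932573/40960000000000000

β = P(fail to reject H₀ | Ha true) = P(S ≤ 10 | p = 9/20), S ~ Binomial(13, 9/20).
Equivalently, β = 1 − P(S ≥ 11) = 40790448134932573/40960000000000000.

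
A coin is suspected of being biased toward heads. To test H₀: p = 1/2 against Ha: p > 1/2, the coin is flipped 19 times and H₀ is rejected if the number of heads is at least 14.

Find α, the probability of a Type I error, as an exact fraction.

α = P(reject H₀ | H₀ true) = P(X ≥ 14 | p = 1/2), with X ~ Binomial(19, 1/2).
P(X ≥ 14) = [C(19,14) + C(19,15) + C(19,16) + C(19,17) + C(19,18) + C(19,19)] / 2^19 = (11628 + 3876 + 969 + 171 + 19 + 1) / 524288 = 16664/524288 = 2083/65536.

2083/65536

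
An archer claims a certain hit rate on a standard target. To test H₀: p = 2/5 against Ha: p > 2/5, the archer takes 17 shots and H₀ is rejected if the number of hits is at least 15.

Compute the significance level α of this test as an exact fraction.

8716288/152587890625

The Type I error probability is α = P(K ≥ 15) computed under H₀, where K ~ Binomial(17, 2/5).
Adding the binomial terms for j = 15 through 17 with p = 2/5 yields 8716288/152587890625.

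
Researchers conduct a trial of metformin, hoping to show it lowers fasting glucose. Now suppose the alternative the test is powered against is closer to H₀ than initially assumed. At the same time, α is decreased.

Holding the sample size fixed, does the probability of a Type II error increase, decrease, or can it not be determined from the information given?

A smaller departure from H₀ means the test statistic under Ha is distributed closer to where it would be under H₀; rejection becomes less likely. A smaller α moves the rejection region further into the tail. With the alternative true, more outcomes now fall outside the rejection region, so failing to reject becomes more likely. Both changes push β in the same direction.

It increases.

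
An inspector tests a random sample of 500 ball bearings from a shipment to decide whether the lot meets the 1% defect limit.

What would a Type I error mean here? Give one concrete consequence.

A Type I error would mean concluding that the lot's defect rate exceeds 1% when in fact the lot's defect rate is 1% (within specification). Consequence: an acceptable shipment is needlessly reworked at extra cost.

With the conventional null hypothesis that the lot's defect rate is 1% (within specification):
A Type I error is rejecting H₀ when H₀ is true.
Here that means rejecting the lot and scrapping or reworking it when actually the lot's defect rate is 1% (within specification).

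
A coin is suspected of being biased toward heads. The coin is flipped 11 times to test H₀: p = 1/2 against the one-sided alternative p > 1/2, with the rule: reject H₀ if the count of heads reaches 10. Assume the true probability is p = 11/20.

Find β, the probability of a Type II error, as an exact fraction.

Under the alternative p = 11/20, Y ~ Binomial(11, 11/20); β is the probability the test does not reject, P(Y < 10).
Adding the binomial probabilities P(Y=0)+…+P(Y=9) at p = 11/20 gives 20194688329389/20480000000000.

20194688329389/20480000000000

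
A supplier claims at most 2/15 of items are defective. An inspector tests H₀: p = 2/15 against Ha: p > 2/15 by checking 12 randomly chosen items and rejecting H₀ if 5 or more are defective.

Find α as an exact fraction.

127817017088/8649755859375

Under H₀, Y ~ Binomial(12, 2/15); the Type I error rate is P(Y ≥ 5).
Computing the lower-tail complement: 1 − 8521938842287/8649755859375 = 127817017088/8649755859375.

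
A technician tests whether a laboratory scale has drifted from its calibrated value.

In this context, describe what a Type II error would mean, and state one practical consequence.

A Type II error would mean concluding that the instrument is correctly calibrated (or at least failing to establish that the instrument has drifted out of calibration) when in fact the instrument has drifted out of calibration. Consequence: an out-of-calibration instrument continues producing bad measurements.

With the conventional null hypothesis that the instrument is correctly calibrated:
A Type II error is failing to reject H₀ when H₀ is false.
Here that means leaving the instrument in service when actually the instrument has drifted out of calibration.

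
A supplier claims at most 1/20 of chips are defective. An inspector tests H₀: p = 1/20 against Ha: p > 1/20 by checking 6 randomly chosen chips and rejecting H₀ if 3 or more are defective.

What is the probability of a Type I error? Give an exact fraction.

Under H₀, X ~ Binomial(6, 1/20); the Type I error rate is P(X ≥ 3).
α = 1 − P(X ≤ 2) = 1 − 6385729/6400000 = 14271/6400000.

14271/6400000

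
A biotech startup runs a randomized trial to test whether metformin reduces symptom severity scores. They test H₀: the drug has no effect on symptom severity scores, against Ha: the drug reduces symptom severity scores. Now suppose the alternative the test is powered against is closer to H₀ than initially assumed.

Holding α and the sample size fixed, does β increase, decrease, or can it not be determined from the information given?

A smaller departure from H₀ means the test statistic under Ha is distributed closer to where it would be under H₀; rejection becomes less likely.

It increases.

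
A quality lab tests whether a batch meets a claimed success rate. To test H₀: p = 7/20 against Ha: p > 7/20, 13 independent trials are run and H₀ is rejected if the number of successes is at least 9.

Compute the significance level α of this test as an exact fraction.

206011579958513/16384000000000000

α = P(reject H₀ | H₀ true) = P(X ≥ 9 | p = 7/20), with X ~ Binomial(13, 7/20).
Adding the binomial terms for j = 9 through 13 with p = 7/20 yields 206011579958513/16384000000000000.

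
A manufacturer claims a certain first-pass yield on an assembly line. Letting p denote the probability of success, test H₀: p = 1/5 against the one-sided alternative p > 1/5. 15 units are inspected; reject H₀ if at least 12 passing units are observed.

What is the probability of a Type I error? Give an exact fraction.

α = P(reject H₀ | H₀ true) = P(X ≥ 12 | p = 1/5), with X ~ Binomial(15, 1/5).
Adding the binomial terms for j = 12 through 15 with p = 1/5 yields 30861/30517578125.

30861/30517578125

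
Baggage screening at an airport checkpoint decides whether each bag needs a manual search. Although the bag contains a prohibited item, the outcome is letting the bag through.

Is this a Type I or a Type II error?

Type II error

The null hypothesis here is that the bag contains no prohibited items.
'Letting the bag through' corresponds to failing to reject H₀.
H₀ was not rejected but H₀ is false — a Type II error (false negative).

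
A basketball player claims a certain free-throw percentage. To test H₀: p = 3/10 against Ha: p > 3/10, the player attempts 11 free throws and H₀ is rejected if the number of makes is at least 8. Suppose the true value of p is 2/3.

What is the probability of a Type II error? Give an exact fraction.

31145/59049

Under the alternative p = 2/3, X ~ Binomial(11, 2/3); β is the probability the test does not reject, P(X < 8).
Adding the binomial probabilities P(X=0)+…+P(X=7) at p = 2/3 gives 31145/59049.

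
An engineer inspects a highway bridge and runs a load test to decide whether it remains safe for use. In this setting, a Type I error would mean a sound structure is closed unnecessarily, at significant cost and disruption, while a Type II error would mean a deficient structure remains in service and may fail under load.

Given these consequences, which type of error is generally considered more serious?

Type II error

The Type II consequence (a deficient structure remains in service and may fail under load) is more severe than the Type I consequence (a sound structure is closed unnecessarily, at significant cost and disruption).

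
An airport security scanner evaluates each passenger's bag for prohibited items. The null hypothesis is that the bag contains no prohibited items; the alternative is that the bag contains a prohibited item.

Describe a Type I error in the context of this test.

A Type I error is rejecting H₀ when H₀ is true.
Here that means flagging the bag for a manual search when actually the bag contains no prohibited items.

A Type I error would mean concluding that the bag contains a prohibited item when in fact the bag contains no prohibited items.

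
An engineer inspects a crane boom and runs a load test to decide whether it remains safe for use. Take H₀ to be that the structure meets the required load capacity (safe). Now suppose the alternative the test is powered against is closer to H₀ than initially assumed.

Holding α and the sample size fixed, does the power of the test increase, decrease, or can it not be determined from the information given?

It decreases.

A smaller departure from H₀ means the test statistic under Ha is distributed closer to where it would be under H₀; rejection becomes less likely.
Since power = 1 − β and β increases, power decreases.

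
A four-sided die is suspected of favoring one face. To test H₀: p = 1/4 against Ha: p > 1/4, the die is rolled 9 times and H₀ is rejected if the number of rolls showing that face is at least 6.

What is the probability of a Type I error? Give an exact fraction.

α = P(reject H₀ | H₀ true) = P(S ≥ 6 | p = 1/4), with S ~ Binomial(9, 1/4).
Summing C(9,j)(1/4)^j(3/4)^{9−j} for j = 6,…,9 gives 655/65536.

655/65536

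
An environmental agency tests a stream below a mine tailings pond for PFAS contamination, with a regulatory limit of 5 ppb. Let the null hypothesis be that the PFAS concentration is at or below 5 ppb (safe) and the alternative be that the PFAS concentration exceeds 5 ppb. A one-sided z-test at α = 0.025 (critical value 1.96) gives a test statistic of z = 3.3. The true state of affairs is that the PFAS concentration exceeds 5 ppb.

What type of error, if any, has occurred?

Since z = 3.3 > z* = 1.96, H₀ is rejected.
H₀ is false (actually the PFAS concentration exceeds 5 ppb).
The decision matches the true state — no error.

No error (correct decision).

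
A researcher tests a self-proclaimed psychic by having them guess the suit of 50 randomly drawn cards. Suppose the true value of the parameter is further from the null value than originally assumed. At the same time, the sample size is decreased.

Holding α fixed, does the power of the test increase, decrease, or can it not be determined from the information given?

Cannot be determined from the information given.

The first change alone would make β decrease; the second alone would make β increase. Which effect dominates depends on the magnitudes, which are not given.
Since power = 1 − β, the effect on power is likewise indeterminate.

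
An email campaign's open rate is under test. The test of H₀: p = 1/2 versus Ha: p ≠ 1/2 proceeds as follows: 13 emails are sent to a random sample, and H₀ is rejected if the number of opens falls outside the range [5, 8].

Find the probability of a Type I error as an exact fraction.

Under H₀, S ~ Binomial(13, 1/2); α is the probability of landing in either tail, P(S ≤ 4) + P(S ≥ 9).
The two tails are symmetric, so α = 2·(1 + 13 + 78 + 286 + 715)/2^13 = 2186/8192 = 1093/4096.

1093/4096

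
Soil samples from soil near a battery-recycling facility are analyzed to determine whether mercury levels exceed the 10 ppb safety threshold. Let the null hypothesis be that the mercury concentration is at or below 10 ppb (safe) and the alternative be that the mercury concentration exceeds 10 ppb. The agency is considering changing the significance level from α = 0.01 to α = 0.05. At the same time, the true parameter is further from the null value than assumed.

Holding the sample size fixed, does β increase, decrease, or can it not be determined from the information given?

It decreases.

With a larger α the critical value moves toward the center, so more of the Ha sampling distribution lies in the rejection region. A larger true effect moves the Ha sampling distribution further from the H₀ critical value, making rejection more likely when Ha is true. Both changes push β in the same direction.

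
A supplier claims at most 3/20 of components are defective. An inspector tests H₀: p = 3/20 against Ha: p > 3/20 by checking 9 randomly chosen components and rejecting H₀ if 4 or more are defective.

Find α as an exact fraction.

The significance level is the probability, assuming p = 3/20, of seeing 4 or more defectives in 9 draws.
Computing the lower-tail complement: 1 − 123656765987/128000000000 = 4343234013/128000000000.

4343234013/128000000000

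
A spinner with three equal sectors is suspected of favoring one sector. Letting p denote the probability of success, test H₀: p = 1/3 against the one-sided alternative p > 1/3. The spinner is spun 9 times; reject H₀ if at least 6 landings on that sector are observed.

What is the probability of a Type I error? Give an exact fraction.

α = P(reject H₀ | H₀ true) = P(S ≥ 6 | p = 1/3), with S ~ Binomial(9, 1/3).
P(S ≥ 6) = Σ_{j=6}^{9} C(9,j)·(1/3)^j·(2/3)^{9-j} = 835/19683.

835/19683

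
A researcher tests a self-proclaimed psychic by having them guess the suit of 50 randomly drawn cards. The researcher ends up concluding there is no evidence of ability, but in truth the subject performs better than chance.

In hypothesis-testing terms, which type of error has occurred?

Type II error

The null hypothesis here is that the subject is guessing at random (p = 1/4).
'Concluding there is no evidence of ability' corresponds to failing to reject H₀.
H₀ was not rejected but H₀ is false — a Type II error (false negative).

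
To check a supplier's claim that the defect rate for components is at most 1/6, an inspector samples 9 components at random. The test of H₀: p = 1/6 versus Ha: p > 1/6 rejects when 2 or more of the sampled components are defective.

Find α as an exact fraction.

Under H₀, K ~ Binomial(9, 1/6); the Type I error rate is P(K ≥ 2).
Computing the lower-tail complement: 1 − 2734375/5038848 = 2304473/5038848.

2304473/5038848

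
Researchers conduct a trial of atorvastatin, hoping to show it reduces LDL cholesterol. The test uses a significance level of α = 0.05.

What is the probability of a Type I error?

0.05

The significance level α is, by definition, the probability of a Type I error — P(reject H₀ | H₀ true).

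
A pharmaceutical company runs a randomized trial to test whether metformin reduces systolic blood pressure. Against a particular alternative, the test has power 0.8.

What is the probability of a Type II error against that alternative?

0.2

Power = 1 − β, so β = 1 − 0.8 = 0.2.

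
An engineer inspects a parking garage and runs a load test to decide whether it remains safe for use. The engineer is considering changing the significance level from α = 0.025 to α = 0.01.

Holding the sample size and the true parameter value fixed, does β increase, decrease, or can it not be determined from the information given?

It increases.

A smaller α moves the rejection region further into the tail. With the alternative true, more outcomes now fall outside the rejection region, so failing to reject becomes more likely.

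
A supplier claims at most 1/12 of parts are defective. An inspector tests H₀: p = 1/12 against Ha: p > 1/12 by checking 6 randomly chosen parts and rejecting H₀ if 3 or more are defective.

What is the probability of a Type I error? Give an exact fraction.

Under H₀, S ~ Binomial(6, 1/12); the Type I error rate is P(S ≥ 3).
α = 1 − P(S ≤ 2) = 1 − 1478741/1492992 = 14251/1492992.

14251/1492992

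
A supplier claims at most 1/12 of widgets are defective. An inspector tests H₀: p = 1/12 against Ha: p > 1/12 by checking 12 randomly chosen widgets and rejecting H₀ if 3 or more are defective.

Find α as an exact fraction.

642062000537/8916100448256

α = P(reject H₀ | H₀ true) = P(X ≥ 3 | p = 1/12), X ~ Binomial(12, 1/12).
Computing the lower-tail complement: 1 − 8274038447719/8916100448256 = 642062000537/8916100448256.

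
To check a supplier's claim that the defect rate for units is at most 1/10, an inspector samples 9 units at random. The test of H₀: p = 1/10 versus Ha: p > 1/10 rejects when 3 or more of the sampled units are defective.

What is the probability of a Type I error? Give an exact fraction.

The significance level is the probability, assuming p = 1/10, of seeing 3 or more defectives in 9 draws.
Computing the lower-tail complement: 1 − 473513931/500000000 = 26486069/500000000.

26486069/500000000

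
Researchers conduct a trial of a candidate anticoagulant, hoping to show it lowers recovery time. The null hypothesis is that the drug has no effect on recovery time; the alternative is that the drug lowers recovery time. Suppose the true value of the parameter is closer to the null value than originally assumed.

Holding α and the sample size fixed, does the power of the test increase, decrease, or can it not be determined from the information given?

When the true parameter is near the null value, the test has a harder time distinguishing Ha from H₀.
Since power = 1 − β and β increases, power decreases.

It decreases.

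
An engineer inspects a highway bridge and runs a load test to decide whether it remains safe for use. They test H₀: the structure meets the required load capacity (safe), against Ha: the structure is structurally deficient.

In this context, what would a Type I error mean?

A Type I error is rejecting H₀ when H₀ is true.
Here that means closing the structure for repairs when actually the structure meets the required load capacity (safe).

A Type I error would mean concluding that the structure is structurally deficient when in fact the structure meets the required load capacity (safe).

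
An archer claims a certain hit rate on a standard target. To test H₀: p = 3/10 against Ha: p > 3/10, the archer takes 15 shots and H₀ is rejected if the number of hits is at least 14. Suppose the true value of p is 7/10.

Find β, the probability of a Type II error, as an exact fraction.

241183100052963/250000000000000

β = P(fail to reject H₀ | Ha true) = P(X ≤ 13 | p = 7/10), X ~ Binomial(15, 7/10).
Summing C(15,j)·(7/10)^j·(3/10)^{15-j} for j = 0..13 gives 241183100052963/250000000000000.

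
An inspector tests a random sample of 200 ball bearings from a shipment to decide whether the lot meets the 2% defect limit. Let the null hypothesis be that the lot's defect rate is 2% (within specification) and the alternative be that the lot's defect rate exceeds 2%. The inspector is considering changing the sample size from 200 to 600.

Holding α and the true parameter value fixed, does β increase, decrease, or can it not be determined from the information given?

A larger sample reduces the standard error, pulling the sampling distribution under Ha further from the non-rejection region.

It decreases.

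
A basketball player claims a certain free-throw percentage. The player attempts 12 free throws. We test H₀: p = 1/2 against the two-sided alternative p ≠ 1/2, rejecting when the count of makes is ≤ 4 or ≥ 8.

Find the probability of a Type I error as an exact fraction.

397/1024

Under H₀, Y ~ Binomial(12, 1/2); α is the probability of landing in either tail, P(Y ≤ 4) + P(Y ≥ 8).
By symmetry, α = 2·P(Y ≤ 4) = 2·(1 + 12 + 66 + 220 + 495)/4096 = 1588/4096 = 397/1024.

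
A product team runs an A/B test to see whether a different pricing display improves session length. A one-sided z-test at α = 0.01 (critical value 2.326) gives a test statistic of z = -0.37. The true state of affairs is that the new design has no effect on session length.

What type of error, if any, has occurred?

No error (correct decision).

The conventional null hypothesis is that the new design has no effect on session length.
Since z = -0.37 ≤ z* = 2.326, H₀ is not rejected.
H₀ is true (actually the new design has no effect on session length).
The decision matches the true state — no error.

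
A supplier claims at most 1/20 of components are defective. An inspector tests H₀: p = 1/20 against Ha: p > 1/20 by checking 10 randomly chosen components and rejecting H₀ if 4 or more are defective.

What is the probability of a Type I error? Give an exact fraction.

α = P(reject H₀ | H₀ true) = P(Y ≥ 4 | p = 1/20), Y ~ Binomial(10, 1/20).
Via the complement, α = 1 − Σ_{j=0}^{3} C(10,j)(1/20)^j(19/20)^{10-j} = 2632954721/2560000000000.

2632954721/2560000000000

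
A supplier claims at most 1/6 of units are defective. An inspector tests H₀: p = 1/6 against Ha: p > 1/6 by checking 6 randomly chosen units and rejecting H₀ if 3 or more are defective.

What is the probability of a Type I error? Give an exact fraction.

1453/23328

α = P(reject H₀ | H₀ true) = P(X ≥ 3 | p = 1/6), X ~ Binomial(6, 1/6).
Computing the lower-tail complement: 1 − 21875/23328 = 1453/23328.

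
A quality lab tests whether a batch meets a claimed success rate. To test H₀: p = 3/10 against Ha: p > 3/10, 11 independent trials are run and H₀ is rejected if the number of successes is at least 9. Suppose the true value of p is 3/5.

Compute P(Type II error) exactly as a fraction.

8604328/9765625

β = P(fail to reject H₀ | Ha true) = P(S ≤ 8 | p = 3/5), S ~ Binomial(11, 3/5).
Equivalently, β = 1 − P(S ≥ 9) = 8604328/9765625.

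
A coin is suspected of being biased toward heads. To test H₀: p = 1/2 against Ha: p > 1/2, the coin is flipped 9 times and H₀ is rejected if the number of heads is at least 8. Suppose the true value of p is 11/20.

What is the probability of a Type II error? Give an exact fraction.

123069745737/128000000000

β = P(fail to reject H₀ | Ha true) = P(X ≤ 7 | p = 11/20), X ~ Binomial(9, 11/20).
Summing C(9,j)·(11/20)^j·(9/20)^{9-j} for j = 0..7 gives 123069745737/128000000000.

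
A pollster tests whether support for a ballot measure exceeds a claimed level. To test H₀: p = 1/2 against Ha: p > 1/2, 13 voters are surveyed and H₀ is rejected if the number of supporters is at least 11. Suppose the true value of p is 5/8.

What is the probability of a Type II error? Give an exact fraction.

252368141319/274877906944

β = P(fail to reject H₀ | Ha true) = P(S ≤ 10 | p = 5/8), S ~ Binomial(13, 5/8).
Equivalently, β = 1 − P(S ≥ 11) = 252368141319/274877906944.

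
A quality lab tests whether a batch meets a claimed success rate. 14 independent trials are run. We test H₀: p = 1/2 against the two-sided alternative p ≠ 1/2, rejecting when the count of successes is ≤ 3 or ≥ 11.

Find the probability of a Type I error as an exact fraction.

235/4096

α = P(K ≤ 3 or K ≥ 11 | p = 1/2), K ~ Binomial(14, 1/2).
By symmetry, α = 2·P(K ≤ 3) = 2·(1 + 14 + 91 + 364)/16384 = 940/16384 = 235/4096.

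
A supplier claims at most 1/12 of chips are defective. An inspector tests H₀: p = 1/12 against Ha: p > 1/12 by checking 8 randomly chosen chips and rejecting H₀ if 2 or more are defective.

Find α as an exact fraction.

α = P(reject H₀ | H₀ true) = P(K ≥ 2 | p = 1/12), K ~ Binomial(8, 1/12).
Via the complement, α = 1 − Σ_{j=0}^{1} C(8,j)(1/12)^j(11/12)^{8-j} = 59725447/429981696.

59725447/429981696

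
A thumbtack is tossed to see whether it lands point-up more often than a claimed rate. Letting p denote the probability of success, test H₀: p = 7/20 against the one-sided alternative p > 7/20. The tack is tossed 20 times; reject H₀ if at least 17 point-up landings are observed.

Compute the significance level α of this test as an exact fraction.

Under H₀, X ~ Binomial(20, 7/20), and α = P(X ≥ 17).
P(X ≥ 17) = Σ_{j=17}^{20} C(20,j)·(7/20)^j·(13/20)^{20-j} = 637973598365478054631/104857600000000000000000000.

637973598365478054631/104857600000000000000000000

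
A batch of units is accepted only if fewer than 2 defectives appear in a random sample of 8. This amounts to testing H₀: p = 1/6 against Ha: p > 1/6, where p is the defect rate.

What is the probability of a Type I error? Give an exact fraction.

α = P(reject H₀ | H₀ true) = P(S ≥ 2 | p = 1/6), S ~ Binomial(8, 1/6).
Via the complement, α = 1 − Σ_{j=0}^{1} C(8,j)(1/6)^j(5/6)^{8-j} = 663991/1679616.

663991/1679616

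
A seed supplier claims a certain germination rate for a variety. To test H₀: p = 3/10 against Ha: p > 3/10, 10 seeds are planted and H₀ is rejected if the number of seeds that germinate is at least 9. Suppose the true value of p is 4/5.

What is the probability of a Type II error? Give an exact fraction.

6095609/9765625

A Type II error is failing to reject when Ha holds: with p = 4/5, β = P(S ≤ 8).
Summing C(10,j)·(4/5)^j·(1/5)^{10-j} for j = 0..8 gives 6095609/9765625.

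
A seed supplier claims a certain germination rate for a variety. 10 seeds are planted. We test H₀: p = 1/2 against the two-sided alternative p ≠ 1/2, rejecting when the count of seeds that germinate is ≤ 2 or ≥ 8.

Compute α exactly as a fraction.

7/64

α = P(S ≤ 2 or S ≥ 8 | p = 1/2), S ~ Binomial(10, 1/2).
By symmetry, α = 2·P(S ≤ 2) = 2·(1 + 10 + 45)/1024 = 112/1024 = 7/64.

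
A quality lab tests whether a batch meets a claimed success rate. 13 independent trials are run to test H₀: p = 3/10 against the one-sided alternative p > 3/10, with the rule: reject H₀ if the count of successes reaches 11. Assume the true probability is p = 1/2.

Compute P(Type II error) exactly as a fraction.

2025/2048

Under the alternative p = 1/2, K ~ Binomial(13, 1/2); β is the probability the test does not reject, P(K < 11).
Equivalently, β = 1 − P(K ≥ 11) = 2025/2048.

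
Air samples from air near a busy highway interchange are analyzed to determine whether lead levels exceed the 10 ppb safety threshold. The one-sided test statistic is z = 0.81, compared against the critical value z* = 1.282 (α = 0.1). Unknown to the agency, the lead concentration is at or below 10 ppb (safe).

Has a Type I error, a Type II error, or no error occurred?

The conventional null hypothesis is that the lead concentration is at or below 10 ppb (safe).
Since z = 0.81 ≤ z* = 1.282, H₀ is not rejected.
H₀ is true (actually the lead concentration is at or below 10 ppb (safe)).
The decision matches the true state — no error.

Neither — the decision is correct.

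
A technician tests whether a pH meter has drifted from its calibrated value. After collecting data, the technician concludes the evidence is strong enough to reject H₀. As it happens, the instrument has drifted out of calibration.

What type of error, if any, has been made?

The conventional null hypothesis here is that the instrument is correctly calibrated.
The test rejected a false H₀ — the decision matches the true state.

No error (correct decision).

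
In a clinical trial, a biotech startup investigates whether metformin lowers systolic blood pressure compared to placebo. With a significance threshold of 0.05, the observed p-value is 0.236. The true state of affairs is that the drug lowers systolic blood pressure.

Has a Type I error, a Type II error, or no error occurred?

The conventional null hypothesis is that the drug has no effect on systolic blood pressure.
Since p = 0.236 ≥ α = 0.05, H₀ is not rejected.
H₀ is false (actually the drug lowers systolic blood pressure).
Failing to reject a false H₀ is a Type II error.

Type II error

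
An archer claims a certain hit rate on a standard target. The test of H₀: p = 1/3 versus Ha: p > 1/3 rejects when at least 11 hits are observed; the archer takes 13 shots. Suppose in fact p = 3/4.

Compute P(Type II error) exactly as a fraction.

Under the alternative p = 3/4, Y ~ Binomial(13, 3/4); β is the probability the test does not reject, P(Y < 11).
Adding the binomial probabilities P(Y=0)+…+P(Y=10) at p = 3/4 gives 22394171/33554432.

22394171/33554432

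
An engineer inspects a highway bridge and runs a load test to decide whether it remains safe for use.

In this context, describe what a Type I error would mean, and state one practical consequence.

A Type I error would mean concluding that the structure is structurally deficient when in fact the structure meets the required load capacity (safe). Consequence: a sound structure is closed unnecessarily, at significant cost and disruption.

With the conventional null hypothesis that the structure meets the required load capacity (safe):
A Type I error is rejecting H₀ when H₀ is true.
Here that means closing the structure for repairs when actually the structure meets the required load capacity (safe).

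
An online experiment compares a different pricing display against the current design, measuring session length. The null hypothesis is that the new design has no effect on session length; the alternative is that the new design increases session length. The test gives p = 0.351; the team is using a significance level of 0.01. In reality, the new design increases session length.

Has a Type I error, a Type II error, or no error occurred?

Type II error

Since p = 0.351 ≥ α = 0.01, H₀ is not rejected.
H₀ is false (actually the new design increases session length).
Failing to reject a false H₀ is a Type II error.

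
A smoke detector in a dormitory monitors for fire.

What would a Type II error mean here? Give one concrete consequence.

With the conventional null hypothesis that there is no fire:
A Type II error is failing to reject H₀ when H₀ is false.
Here that means remaining silent when actually there is a fire.

A Type II error would mean concluding that there is no fire (or at least failing to establish that there is a fire) when in fact there is a fire. Consequence: a real fire goes undetected.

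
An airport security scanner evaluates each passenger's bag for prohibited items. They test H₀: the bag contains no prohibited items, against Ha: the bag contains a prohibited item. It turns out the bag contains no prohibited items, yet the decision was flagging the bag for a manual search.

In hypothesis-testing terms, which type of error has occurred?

Type I error

'Flagging the bag for a manual search' corresponds to rejecting H₀.
H₀ was rejected but H₀ is true — a Type I error (false positive).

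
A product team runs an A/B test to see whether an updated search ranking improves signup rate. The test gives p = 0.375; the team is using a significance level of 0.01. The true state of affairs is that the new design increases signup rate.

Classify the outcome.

The conventional null hypothesis is that the new design has no effect on signup rate.
Since p = 0.375 ≥ α = 0.01, H₀ is not rejected.
H₀ is false (actually the new design increases signup rate).
Failing to reject a false H₀ is a Type II error.

Type II error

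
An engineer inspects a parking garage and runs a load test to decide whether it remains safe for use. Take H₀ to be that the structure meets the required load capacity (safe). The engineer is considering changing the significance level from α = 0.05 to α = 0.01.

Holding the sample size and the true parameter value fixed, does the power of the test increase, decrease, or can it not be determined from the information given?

Tightening α shrinks the rejection region. When Ha holds, fewer sample outcomes clear the stricter threshold, so more fall in the acceptance region.
Since power = 1 − β and β increases, power decreases.

It decreases.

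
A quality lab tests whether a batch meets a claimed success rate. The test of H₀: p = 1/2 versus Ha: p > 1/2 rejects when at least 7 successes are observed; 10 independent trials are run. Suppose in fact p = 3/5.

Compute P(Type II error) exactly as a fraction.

6032416/9765625

β = P(fail to reject H₀ | Ha true) = P(Y ≤ 6 | p = 3/5), Y ~ Binomial(10, 3/5).
Summing C(10,j)·(3/5)^j·(2/5)^{10-j} for j = 0..6 gives 6032416/9765625.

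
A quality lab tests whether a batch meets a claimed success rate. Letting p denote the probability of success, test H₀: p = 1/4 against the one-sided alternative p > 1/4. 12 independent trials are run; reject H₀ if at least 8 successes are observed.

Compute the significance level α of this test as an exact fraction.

Under H₀, S ~ Binomial(12, 1/4), and α = P(S ≥ 8).
P(S ≥ 8) = Σ_{j=8}^{12} C(12,j)·(1/4)^j·(3/4)^{12-j} = 23333/8388608.

23333/8388608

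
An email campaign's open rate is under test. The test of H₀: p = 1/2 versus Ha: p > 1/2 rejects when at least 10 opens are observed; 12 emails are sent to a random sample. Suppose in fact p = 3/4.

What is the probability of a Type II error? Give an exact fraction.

10222777/16777216

Under the alternative p = 3/4, Y ~ Binomial(12, 3/4); β is the probability the test does not reject, P(Y < 10).
Equivalently, β = 1 − P(Y ≥ 10) = 10222777/16777216.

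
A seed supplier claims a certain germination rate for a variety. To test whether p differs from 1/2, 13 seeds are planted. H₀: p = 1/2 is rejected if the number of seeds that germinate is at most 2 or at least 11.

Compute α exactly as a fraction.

23/1024

The significance level is the null-hypothesis probability of the rejection region {≤2} ∪ {≥11}.
Each tail has probability (1 + 13 + 78)/8192; doubling gives α = 184/8192 = 23/1024.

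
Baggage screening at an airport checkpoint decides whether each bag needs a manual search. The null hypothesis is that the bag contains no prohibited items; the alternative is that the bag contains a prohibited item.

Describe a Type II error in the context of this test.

A Type II error is failing to reject H₀ when H₀ is false.
Here that means letting the bag through when actually the bag contains a prohibited item.

A Type II error would mean concluding that the bag contains no prohibited items (or at least failing to establish that the bag contains a prohibited item) when in fact the bag contains a prohibited item.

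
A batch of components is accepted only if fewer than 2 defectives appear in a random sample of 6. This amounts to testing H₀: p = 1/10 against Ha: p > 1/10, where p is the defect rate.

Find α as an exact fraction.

The significance level is the probability, assuming p = 1/10, of seeing 2 or more defectives in 6 draws.
Computing the lower-tail complement: 1 − 177147/200000 = 22853/200000.

22853/200000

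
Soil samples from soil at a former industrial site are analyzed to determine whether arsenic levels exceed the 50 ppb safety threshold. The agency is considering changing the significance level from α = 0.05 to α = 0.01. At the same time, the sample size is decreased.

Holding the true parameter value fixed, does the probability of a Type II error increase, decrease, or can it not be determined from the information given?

Tightening α shrinks the rejection region. When Ha holds, fewer sample outcomes clear the stricter threshold, so more fall in the acceptance region. With less data the test statistic is noisier; under Ha, more outcomes land inside the acceptance region. Both changes push β in the same direction.

It increases.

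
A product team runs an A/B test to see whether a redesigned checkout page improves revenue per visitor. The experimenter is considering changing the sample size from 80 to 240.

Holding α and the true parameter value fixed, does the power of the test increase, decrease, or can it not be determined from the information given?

It increases.

More data shrinks sampling variability; the test statistic under Ha concentrates further from the null value, making rejection more likely.
Since power = 1 − β and β decreases, power increases.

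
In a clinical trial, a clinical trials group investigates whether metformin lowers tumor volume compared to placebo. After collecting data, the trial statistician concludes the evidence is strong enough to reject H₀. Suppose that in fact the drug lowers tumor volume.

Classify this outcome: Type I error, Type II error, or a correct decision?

The conventional null hypothesis here is that the drug has no effect on tumor volume.
The test rejected a false H₀ — the decision matches the true state.

No error (correct decision).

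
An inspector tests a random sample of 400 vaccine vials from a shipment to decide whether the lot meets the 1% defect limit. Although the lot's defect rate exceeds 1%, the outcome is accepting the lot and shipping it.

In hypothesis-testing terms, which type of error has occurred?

The null hypothesis here is that the lot's defect rate is 1% (within specification).
'Accepting the lot and shipping it' corresponds to failing to reject H₀.
H₀ was not rejected but H₀ is false — a Type II error (false negative).

Type II error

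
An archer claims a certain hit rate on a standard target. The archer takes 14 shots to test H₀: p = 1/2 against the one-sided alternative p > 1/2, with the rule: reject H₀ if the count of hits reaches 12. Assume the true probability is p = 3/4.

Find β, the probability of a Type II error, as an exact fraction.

β = P(fail to reject H₀ | Ha true) = P(X ≤ 11 | p = 3/4), X ~ Binomial(14, 3/4).
Summing C(14,j)·(3/4)^j·(1/4)^{14-j} for j = 0..11 gives 96485417/134217728.

96485417/134217728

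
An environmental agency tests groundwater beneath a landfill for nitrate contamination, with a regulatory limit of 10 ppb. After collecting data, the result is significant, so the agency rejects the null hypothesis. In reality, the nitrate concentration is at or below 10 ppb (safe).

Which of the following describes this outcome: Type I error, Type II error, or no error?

Type I error

The conventional null hypothesis here is that the nitrate concentration is at or below 10 ppb (safe).
H₀ was rejected, but H₀ is actually true.
Rejecting a true null hypothesis is a Type I error (false positive).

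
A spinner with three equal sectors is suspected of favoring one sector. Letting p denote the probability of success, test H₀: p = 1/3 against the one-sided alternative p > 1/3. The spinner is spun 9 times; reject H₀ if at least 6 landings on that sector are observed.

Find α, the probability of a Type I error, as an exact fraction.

835/19683

The Type I error probability is α = P(X ≥ 6) computed under H₀, where X ~ Binomial(9, 1/3).
Adding the binomial terms for j = 6 through 9 with p = 1/3 yields 835/19683.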